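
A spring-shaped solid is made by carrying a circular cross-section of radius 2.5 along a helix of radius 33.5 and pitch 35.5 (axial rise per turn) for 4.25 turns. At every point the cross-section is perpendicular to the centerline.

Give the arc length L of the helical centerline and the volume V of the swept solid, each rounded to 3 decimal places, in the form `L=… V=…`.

2πR = 2π·33.5 = 210.486708
per-turn = √(210.486708² + 35.5²) = √(44304.6542 + 1260.25) = √45564.9042 = 213.459374
L = 4.25 × 213.459374 = 907.202338
V = π·2.5² × L = 19.634954 × 907.202338 = 17812.876244

L=907.202 V=17812.876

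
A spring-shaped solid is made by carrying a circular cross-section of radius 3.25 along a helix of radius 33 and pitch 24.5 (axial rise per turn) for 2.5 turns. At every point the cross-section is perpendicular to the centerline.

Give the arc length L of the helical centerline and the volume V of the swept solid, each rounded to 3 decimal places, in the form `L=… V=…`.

2πR = 2π·33 = 207.345115
per-turn = √(207.345115² + 24.5²) = √(42991.9968 + 600.25) = √43592.2468 = 208.787564
L = 2.5 × 208.787564 = 521.968909
V = π·3.25² × L = 33.183072 × 521.968909 = 17320.532111

L=521.969 V=17320.532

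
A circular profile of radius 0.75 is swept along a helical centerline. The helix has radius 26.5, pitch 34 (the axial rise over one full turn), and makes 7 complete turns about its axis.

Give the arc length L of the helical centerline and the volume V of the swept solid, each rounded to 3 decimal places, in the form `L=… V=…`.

2πR = 2π·26.5 = 166.504411
per-turn = √(166.504411² + 34²) = √(27723.7188 + 1156) = √28879.7188 = 169.940339
L = 7 × 169.940339 = 1189.582372
V = π·0.75² × L = 1.767146 × 1189.582372 = 2102.165573

L=1189.582 V=2102.166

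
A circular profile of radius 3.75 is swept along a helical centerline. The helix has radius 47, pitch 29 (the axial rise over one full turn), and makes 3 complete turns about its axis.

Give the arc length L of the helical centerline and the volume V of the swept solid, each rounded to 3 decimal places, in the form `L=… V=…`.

2πR = 2π·47 = 295.309709
per-turn = √(295.309709² + 29²) = √(87207.8245 + 841) = √88048.8245 = 296.730222
L = 3 × 296.730222 = 890.190665
V = π·3.75² × L = 44.178647 × 890.190665 = 39327.418885

L=890.191 V=39327.419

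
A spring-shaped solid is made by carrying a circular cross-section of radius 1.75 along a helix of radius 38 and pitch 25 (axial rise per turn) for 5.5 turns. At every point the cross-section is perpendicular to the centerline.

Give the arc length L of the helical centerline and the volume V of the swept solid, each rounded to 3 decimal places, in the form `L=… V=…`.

L=1320.365 V=12703.397

2πR = 2π·38 = 238.761042
per-turn = √(238.761042² + 25²) = √(57006.8350 + 625) = √57631.8350 = 240.066314
L = 5.5 × 240.066314 = 1320.364726
V = π·1.75² × L = 9.621128 × 1320.364726 = 12703.397376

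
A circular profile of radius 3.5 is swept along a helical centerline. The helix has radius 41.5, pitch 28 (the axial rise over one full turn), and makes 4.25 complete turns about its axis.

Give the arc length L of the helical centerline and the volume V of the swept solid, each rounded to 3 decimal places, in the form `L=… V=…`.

2πR = 2π·41.5 = 260.752190
per-turn = √(260.752190² + 28²) = √(67991.7047 + 784) = √68775.7047 = 262.251224
L = 4.25 × 262.251224 = 1114.567704
V = π·3.5² × L = 38.484510 × 1114.567704 = 42893.591952

L=1114.568 V=42893.592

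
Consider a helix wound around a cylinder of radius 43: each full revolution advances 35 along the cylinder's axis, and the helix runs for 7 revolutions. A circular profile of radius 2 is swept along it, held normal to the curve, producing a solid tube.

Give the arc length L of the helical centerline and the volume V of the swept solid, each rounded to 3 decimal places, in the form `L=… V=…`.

L=1907.042 V=23964.596

2πR = 2π·43 = 270.176968
per-turn = √(270.176968² + 35²) = √(72995.5942 + 1225) = √74220.5942 = 272.434569
L = 7 × 272.434569 = 1907.041980
V = π·2² × L = 12.566371 × 1907.041980 = 23964.596297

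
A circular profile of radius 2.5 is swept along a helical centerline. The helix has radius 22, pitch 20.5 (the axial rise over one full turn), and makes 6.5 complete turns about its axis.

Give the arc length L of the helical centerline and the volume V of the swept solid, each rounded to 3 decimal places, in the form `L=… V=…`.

L=908.322 V=17834.870

2πR = 2π·22 = 138.230077
per-turn = √(138.230077² + 20.5²) = √(19107.5541 + 420.25) = √19527.8041 = 139.741920
L = 6.5 × 139.741920 = 908.322478
V = π·2.5² × L = 19.634954 × 908.322478 = 17834.870150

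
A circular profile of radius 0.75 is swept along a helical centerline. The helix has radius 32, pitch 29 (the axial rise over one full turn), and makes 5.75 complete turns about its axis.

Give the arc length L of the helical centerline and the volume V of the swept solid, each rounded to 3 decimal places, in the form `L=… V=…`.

L=1168.070 V=2064.150

2πR = 2π·32 = 201.061930
per-turn = √(201.061930² + 29²) = √(40425.8996 + 841) = √41266.8996 = 203.142560
L = 5.75 × 203.142560 = 1168.069719
V = π·0.75² × L = 1.767146 × 1168.069719 = 2064.149577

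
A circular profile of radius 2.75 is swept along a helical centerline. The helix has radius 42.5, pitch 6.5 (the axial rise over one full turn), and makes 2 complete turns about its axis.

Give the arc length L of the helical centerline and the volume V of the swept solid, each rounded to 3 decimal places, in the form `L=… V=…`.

2πR = 2π·42.5 = 267.035376
per-turn = √(267.035376² + 6.5²) = √(71307.8918 + 42.25) = √71350.1418 = 267.114473
L = 2 × 267.114473 = 534.228946
V = π·2.75² × L = 23.758294 × 534.228946 = 12692.368609

L=534.229 V=12692.369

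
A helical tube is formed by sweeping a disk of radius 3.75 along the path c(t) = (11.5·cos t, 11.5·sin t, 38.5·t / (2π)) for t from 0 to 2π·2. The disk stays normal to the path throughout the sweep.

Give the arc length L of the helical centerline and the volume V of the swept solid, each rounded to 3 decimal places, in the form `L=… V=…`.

L=163.747 V=7234.121

2πR = 2π·11.5 = 72.256631
per-turn = √(72.256631² + 38.5²) = √(5221.0207 + 1482.25) = √6703.2707 = 81.873504
L = 2 × 81.873504 = 163.747009
V = π·3.75² × L = 44.178647 × 163.747009 = 7234.121251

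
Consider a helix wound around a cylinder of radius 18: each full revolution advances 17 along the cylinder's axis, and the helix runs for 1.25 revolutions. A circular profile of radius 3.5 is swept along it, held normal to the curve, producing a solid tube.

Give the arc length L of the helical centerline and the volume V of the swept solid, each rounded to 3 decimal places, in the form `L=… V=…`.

2πR = 2π·18 = 113.097336
per-turn = √(113.097336² + 17²) = √(12791.0073 + 289) = √13080.0073 = 114.367860
L = 1.25 × 114.367860 = 142.959824
V = π·3.5² × L = 38.484510 × 142.959824 = 5501.738795

L=142.960 V=5501.739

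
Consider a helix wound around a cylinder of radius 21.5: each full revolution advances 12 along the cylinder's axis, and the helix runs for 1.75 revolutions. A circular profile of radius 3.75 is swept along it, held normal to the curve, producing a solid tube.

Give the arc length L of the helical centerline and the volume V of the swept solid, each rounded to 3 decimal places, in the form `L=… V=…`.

L=237.336 V=10485.172

2πR = 2π·21.5 = 135.088484
per-turn = √(135.088484² + 12²) = √(18248.8985 + 144) = √18392.8985 = 135.620421
L = 1.75 × 135.620421 = 237.335736
V = π·3.75² × L = 44.178647 × 237.335736 = 10485.171645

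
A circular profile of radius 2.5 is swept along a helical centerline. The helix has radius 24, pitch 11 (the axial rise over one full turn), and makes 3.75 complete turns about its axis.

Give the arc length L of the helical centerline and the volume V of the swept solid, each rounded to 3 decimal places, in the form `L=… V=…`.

L=566.989 V=11132.807

2πR = 2π·24 = 150.796447
per-turn = √(150.796447² + 11²) = √(22739.5685 + 121) = √22860.5685 = 151.197118
L = 3.75 × 151.197118 = 566.989193
V = π·2.5² × L = 19.634954 × 566.989193 = 11132.806773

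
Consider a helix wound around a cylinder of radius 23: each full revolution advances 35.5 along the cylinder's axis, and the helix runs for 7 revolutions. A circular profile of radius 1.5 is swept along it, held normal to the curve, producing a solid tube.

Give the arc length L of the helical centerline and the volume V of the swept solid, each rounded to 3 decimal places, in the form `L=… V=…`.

2πR = 2π·23 = 144.513262
per-turn = √(144.513262² + 35.5²) = √(20884.0829 + 1260.25) = √22144.3329 = 148.809720
L = 7 × 148.809720 = 1041.668043
V = π·1.5² × L = 7.068583 × 1041.668043 = 7363.117514

L=1041.668 V=7363.118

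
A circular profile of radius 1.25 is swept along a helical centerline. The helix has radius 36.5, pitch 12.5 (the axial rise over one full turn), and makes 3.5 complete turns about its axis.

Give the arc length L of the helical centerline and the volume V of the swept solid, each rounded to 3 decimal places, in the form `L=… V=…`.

2πR = 2π·36.5 = 229.336264
per-turn = √(229.336264² + 12.5²) = √(52595.1219 + 156.25) = √52751.3719 = 229.676668
L = 3.5 × 229.676668 = 803.868338
V = π·1.25² × L = 4.908739 × 803.868338 = 3945.979478

L=803.868 V=3945.979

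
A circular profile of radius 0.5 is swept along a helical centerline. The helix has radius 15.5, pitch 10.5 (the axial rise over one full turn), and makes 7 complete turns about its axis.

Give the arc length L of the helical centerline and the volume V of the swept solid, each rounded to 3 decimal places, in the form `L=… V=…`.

2πR = 2π·15.5 = 97.389372
per-turn = √(97.389372² + 10.5²) = √(9484.6898 + 110.25) = √9594.9398 = 97.953764
L = 7 × 97.953764 = 685.676346
V = π·0.5² × L = 0.785398 × 685.676346 = 538.528943

L=685.676 V=538.529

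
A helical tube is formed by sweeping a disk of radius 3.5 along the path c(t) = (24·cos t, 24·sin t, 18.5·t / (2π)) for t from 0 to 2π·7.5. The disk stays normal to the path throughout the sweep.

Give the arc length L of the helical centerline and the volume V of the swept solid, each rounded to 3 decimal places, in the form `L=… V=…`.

L=1139.453 V=43851.276

2πR = 2π·24 = 150.796447
per-turn = √(150.796447² + 18.5²) = √(22739.5685 + 342.25) = √23081.8185 = 151.927017
L = 7.5 × 151.927017 = 1139.452629
V = π·3.5² × L = 38.484510 × 1139.452629 = 43851.276088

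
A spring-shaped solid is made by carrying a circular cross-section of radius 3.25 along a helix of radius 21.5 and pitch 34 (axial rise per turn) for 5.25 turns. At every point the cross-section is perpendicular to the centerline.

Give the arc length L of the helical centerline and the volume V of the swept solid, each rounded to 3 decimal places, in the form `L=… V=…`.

2πR = 2π·21.5 = 135.088484
per-turn = √(135.088484² + 34²) = √(18248.8985 + 1156) = √19404.8985 = 139.301466
L = 5.25 × 139.301466 = 731.332699
V = π·3.25² × L = 33.183072 × 731.332699 = 24267.865886

L=731.333 V=24267.866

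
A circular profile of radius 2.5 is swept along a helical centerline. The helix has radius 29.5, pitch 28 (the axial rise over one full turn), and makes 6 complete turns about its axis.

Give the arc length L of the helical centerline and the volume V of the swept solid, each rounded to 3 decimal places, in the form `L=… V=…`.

2πR = 2π·29.5 = 185.353967
per-turn = √(185.353967² + 28²) = √(34356.0929 + 784) = √35140.0929 = 187.456910
L = 6 × 187.456910 = 1124.741457
V = π·2.5² × L = 19.634954 × 1124.741457 = 22084.246866

L=1124.741 V=22084.247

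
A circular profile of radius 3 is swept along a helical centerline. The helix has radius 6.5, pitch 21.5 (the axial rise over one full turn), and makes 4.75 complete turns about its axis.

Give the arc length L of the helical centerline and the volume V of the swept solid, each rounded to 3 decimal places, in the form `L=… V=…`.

2πR = 2π·6.5 = 40.840704
per-turn = √(40.840704² + 21.5²) = √(1667.9631 + 462.25) = √2130.2131 = 46.154232
L = 4.75 × 46.154232 = 219.232603
V = π·3² × L = 28.274334 × 219.232603 = 6198.655805

L=219.233 V=6198.656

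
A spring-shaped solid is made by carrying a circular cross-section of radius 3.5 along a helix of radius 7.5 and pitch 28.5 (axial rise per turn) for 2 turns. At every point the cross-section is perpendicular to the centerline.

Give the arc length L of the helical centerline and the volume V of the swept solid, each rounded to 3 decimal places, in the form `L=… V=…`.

2πR = 2π·7.5 = 47.123890
per-turn = √(47.123890² + 28.5²) = √(2220.6610 + 812.25) = √3032.9110 = 55.071871
L = 2 × 55.071871 = 110.143742
V = π·3.5² × L = 38.484510 × 110.143742 = 4238.827951

L=110.144 V=4238.828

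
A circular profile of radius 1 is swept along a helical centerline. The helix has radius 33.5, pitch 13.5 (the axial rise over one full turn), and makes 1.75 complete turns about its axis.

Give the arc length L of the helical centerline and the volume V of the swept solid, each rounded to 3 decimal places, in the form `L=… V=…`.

L=369.109 V=1159.589

2πR = 2π·33.5 = 210.486708
per-turn = √(210.486708² + 13.5²) = √(44304.6542 + 182.25) = √44486.9042 = 210.919189
L = 1.75 × 210.919189 = 369.108580
V = π·1² × L = 3.141593 × 369.108580 = 1159.588804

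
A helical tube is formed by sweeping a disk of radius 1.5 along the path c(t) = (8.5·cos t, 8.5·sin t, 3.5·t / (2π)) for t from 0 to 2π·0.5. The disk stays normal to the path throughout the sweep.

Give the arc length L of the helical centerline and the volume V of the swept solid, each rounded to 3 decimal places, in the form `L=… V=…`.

2πR = 2π·8.5 = 53.407075
per-turn = √(53.407075² + 3.5²) = √(2852.3157 + 12.25) = √2864.5657 = 53.521637
L = 0.5 × 53.521637 = 26.760819
V = π·1.5² × L = 7.068583 × 26.760819 = 189.161081

L=26.761 V=189.161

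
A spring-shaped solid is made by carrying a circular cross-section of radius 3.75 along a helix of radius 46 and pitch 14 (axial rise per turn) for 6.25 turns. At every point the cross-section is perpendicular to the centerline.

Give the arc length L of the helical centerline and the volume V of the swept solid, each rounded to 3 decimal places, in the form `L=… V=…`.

L=1808.534 V=79898.572

2πR = 2π·46 = 289.026524
per-turn = √(289.026524² + 14²) = √(83536.3317 + 196) = √83732.3317 = 289.365395
L = 6.25 × 289.365395 = 1808.533717
V = π·3.75² × L = 44.178647 × 1808.533717 = 79898.572107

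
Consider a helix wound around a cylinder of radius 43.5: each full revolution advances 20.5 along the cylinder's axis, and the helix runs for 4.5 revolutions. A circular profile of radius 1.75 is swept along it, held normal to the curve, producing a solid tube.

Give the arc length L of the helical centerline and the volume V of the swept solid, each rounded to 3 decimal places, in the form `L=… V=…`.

L=1233.388 V=11866.585

2πR = 2π·43.5 = 273.318561
per-turn = √(273.318561² + 20.5²) = √(74703.0357 + 420.25) = √75123.2857 = 274.086274
L = 4.5 × 274.086274 = 1233.388234
V = π·1.75² × L = 9.621128 × 1233.388234 = 11866.585458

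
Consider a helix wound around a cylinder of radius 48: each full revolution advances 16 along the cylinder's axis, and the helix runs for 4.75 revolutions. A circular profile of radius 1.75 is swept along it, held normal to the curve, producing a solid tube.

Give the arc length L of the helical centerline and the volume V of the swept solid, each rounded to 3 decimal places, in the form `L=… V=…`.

L=1434.581 V=13802.285

2πR = 2π·48 = 301.592895
per-turn = √(301.592895² + 16²) = √(90958.2742 + 256) = √91214.2742 = 302.017010
L = 4.75 × 302.017010 = 1434.580796
V = π·1.75² × L = 9.621128 × 1434.580796 = 13802.284751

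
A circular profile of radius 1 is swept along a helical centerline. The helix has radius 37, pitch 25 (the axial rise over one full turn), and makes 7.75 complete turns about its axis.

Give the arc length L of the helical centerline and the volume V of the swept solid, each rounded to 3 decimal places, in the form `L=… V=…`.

L=1812.091 V=5692.852

2πR = 2π·37 = 232.477856
per-turn = √(232.477856² + 25²) = √(54045.9537 + 625) = √54670.9537 = 233.818207
L = 7.75 × 233.818207 = 1812.091101
V = π·1² × L = 3.141593 × 1812.091101 = 5692.852089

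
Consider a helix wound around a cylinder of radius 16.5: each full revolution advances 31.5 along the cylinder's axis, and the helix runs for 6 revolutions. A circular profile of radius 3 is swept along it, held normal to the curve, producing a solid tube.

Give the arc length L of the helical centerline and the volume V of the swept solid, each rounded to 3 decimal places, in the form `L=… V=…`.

L=650.115 V=18381.557

2πR = 2π·16.5 = 103.672558
per-turn = √(103.672558² + 31.5²) = √(10747.9992 + 992.25) = √11740.2492 = 108.352430
L = 6 × 108.352430 = 650.114583
V = π·3² × L = 28.274334 × 650.114583 = 18381.556780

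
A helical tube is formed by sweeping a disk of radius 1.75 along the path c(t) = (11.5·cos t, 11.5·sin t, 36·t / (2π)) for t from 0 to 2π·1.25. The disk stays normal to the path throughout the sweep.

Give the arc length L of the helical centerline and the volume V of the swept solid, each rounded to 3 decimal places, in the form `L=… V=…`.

2πR = 2π·11.5 = 72.256631
per-turn = √(72.256631² + 36²) = √(5221.0207 + 1296) = √6517.0207 = 80.728067
L = 1.25 × 80.728067 = 100.910083
V = π·1.75² × L = 9.621128 × 100.910083 = 970.868776

L=100.910 V=970.869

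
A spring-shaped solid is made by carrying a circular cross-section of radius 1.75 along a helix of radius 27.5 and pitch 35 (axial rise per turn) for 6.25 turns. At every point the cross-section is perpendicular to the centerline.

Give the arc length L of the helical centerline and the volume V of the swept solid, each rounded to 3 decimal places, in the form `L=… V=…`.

L=1101.855 V=10601.086

2πR = 2π·27.5 = 172.787596
per-turn = √(172.787596² + 35²) = √(29855.5533 + 1225) = √31080.5533 = 176.296776
L = 6.25 × 176.296776 = 1101.854852
V = π·1.75² × L = 9.621128 × 1101.854852 = 10601.086015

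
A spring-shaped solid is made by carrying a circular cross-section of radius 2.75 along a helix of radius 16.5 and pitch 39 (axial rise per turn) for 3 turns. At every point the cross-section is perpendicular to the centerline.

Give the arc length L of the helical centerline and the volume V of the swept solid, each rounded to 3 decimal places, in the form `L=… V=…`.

2πR = 2π·16.5 = 103.672558
per-turn = √(103.672558² + 39²) = √(10747.9992 + 1521) = √12268.9992 = 110.765514
L = 3 × 110.765514 = 332.296543
V = π·2.75² × L = 23.758294 × 332.296543 = 7894.799120

L=332.297 V=7894.799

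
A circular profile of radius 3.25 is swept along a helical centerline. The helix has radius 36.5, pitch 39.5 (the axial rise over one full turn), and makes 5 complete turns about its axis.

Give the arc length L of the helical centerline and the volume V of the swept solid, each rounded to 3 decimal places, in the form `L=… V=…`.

L=1163.565 V=38610.673

2πR = 2π·36.5 = 229.336264
per-turn = √(229.336264² + 39.5²) = √(52595.1219 + 1560.25) = √54155.3719 = 232.713068
L = 5 × 232.713068 = 1163.565338
V = π·3.25² × L = 33.183072 × 1163.565338 = 38610.672865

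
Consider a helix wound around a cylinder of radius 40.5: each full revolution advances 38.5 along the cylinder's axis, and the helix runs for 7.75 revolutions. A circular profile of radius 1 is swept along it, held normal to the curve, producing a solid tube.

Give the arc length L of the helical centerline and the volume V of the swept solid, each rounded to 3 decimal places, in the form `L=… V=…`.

L=1994.578 V=6266.153

2πR = 2π·40.5 = 254.469005
per-turn = √(254.469005² + 38.5²) = √(64754.4745 + 1482.25) = √66236.7245 = 257.364964
L = 7.75 × 257.364964 = 1994.578468
V = π·1² × L = 3.141593 × 1994.578468 = 6266.153061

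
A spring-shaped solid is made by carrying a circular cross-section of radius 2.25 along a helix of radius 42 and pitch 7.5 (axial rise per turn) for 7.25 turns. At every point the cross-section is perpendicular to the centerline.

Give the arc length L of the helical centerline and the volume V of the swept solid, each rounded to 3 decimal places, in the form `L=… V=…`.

2πR = 2π·42 = 263.893783
per-turn = √(263.893783² + 7.5²) = √(69639.9287 + 56.25) = √69696.1787 = 264.000338
L = 7.25 × 264.000338 = 1914.002453
V = π·2.25² × L = 15.904313 × 1914.002453 = 30440.893731

L=1914.002 V=30440.894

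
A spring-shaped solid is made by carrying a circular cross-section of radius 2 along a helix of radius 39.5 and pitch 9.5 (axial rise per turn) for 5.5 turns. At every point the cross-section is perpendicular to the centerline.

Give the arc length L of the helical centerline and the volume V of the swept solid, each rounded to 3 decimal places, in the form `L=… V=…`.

L=1366.022 V=17165.934

2πR = 2π·39.5 = 248.185820
per-turn = √(248.185820² + 9.5²) = √(61596.2011 + 90.25) = √61686.4511 = 248.367572
L = 5.5 × 248.367572 = 1366.021649
V = π·2² × L = 12.566371 × 1366.021649 = 17165.934305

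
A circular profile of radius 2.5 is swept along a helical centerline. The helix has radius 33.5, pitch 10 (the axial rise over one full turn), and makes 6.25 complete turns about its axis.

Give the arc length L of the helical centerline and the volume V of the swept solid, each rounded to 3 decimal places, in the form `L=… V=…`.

L=1317.026 V=25859.740

2πR = 2π·33.5 = 210.486708
per-turn = √(210.486708² + 10²) = √(44304.6542 + 100) = √44404.6542 = 210.724119
L = 6.25 × 210.724119 = 1317.025741
V = π·2.5² × L = 19.634954 × 1317.025741 = 25859.739957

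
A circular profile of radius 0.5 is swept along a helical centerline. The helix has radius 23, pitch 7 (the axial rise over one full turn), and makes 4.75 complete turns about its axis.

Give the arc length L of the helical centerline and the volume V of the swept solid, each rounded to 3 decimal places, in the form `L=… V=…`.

2πR = 2π·23 = 144.513262
per-turn = √(144.513262² + 7²) = √(20884.0829 + 49) = √20933.0829 = 144.682697
L = 4.75 × 144.682697 = 687.242812
V = π·0.5² × L = 0.785398 × 687.242812 = 539.759243

L=687.243 V=539.759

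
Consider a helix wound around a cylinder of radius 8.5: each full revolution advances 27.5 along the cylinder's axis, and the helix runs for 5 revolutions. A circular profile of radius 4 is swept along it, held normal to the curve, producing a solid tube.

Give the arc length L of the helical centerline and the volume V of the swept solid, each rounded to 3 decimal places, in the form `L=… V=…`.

L=300.357 V=15097.574

2πR = 2π·8.5 = 53.407075
per-turn = √(53.407075² + 27.5²) = √(2852.3157 + 756.25) = √3608.5657 = 60.071338
L = 5 × 60.071338 = 300.356691
V = π·4² × L = 50.265482 × 300.356691 = 15097.573980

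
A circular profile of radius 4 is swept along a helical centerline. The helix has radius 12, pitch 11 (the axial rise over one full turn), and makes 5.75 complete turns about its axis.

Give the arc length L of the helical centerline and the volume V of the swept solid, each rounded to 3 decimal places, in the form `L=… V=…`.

2πR = 2π·12 = 75.398224
per-turn = √(75.398224² + 11²) = √(5684.8921 + 121) = √5805.8921 = 76.196405
L = 5.75 × 76.196405 = 438.129329
V = π·4² × L = 50.265482 × 438.129329 = 22022.782089

L=438.129 V=22022.782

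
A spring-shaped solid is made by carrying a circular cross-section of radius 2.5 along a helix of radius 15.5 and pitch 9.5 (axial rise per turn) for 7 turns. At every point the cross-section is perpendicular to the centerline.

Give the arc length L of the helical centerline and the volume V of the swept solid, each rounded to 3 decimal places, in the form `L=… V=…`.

2πR = 2π·15.5 = 97.389372
per-turn = √(97.389372² + 9.5²) = √(9484.6898 + 90.25) = √9574.9398 = 97.851621
L = 7 × 97.851621 = 684.961350
V = π·2.5² × L = 19.634954 × 684.961350 = 13449.184667

L=684.961 V=13449.185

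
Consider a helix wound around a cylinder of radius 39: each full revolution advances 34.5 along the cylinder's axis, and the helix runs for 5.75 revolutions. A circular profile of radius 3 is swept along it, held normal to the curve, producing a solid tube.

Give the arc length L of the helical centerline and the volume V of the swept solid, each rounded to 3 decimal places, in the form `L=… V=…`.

L=1422.900 V=40231.563

2πR = 2π·39 = 245.044227
per-turn = √(245.044227² + 34.5²) = √(60046.6732 + 1190.25) = √61236.9232 = 247.460953
L = 5.75 × 247.460953 = 1422.900479
V = π·3² × L = 28.274334 × 1422.900479 = 40231.563218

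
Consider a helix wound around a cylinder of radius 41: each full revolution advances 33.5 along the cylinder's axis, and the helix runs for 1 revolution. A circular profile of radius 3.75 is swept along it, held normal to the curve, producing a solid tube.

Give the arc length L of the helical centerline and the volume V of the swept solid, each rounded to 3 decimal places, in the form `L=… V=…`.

L=259.780 V=11476.714

2πR = 2π·41 = 257.610598
per-turn = √(257.610598² + 33.5²) = √(66363.2200 + 1122.25) = √67485.4700 = 259.779657
L = 1 × 259.779657 = 259.779657
V = π·3.75² × L = 44.178647 × 259.779657 = 11476.713667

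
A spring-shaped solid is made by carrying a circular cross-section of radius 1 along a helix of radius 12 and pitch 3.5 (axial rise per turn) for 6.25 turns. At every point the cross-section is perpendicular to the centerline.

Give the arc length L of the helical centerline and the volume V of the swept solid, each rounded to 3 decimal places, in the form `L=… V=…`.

2πR = 2π·12 = 75.398224
per-turn = √(75.398224² + 3.5²) = √(5684.8921 + 12.25) = √5697.1421 = 75.479415
L = 6.25 × 75.479415 = 471.746346
V = π·1² × L = 3.141593 × 471.746346 = 1482.034854

L=471.746 V=1482.035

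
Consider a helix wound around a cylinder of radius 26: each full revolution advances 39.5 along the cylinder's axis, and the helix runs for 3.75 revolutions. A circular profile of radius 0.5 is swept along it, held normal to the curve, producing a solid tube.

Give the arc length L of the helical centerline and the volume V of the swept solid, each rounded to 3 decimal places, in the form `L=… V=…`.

L=630.264 V=495.008

2πR = 2π·26 = 163.362818
per-turn = √(163.362818² + 39.5²) = √(26687.4103 + 1560.25) = √28247.6603 = 168.070403
L = 3.75 × 168.070403 = 630.264011
V = π·0.5² × L = 0.785398 × 630.264011 = 495.008196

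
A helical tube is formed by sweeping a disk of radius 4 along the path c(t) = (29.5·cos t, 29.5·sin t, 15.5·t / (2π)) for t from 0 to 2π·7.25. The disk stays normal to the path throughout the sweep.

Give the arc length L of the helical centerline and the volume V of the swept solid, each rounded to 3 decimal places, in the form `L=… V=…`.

2πR = 2π·29.5 = 185.353967
per-turn = √(185.353967² + 15.5²) = √(34356.0929 + 240.25) = √34596.3429 = 186.000922
L = 7.25 × 186.000922 = 1348.506683
V = π·4² × L = 50.265482 × 1348.506683 = 67783.339030

L=1348.507 V=67783.339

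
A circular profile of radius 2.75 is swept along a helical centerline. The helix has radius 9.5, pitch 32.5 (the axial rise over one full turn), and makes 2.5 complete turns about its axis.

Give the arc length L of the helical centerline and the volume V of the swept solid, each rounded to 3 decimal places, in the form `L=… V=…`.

2πR = 2π·9.5 = 59.690260
per-turn = √(59.690260² + 32.5²) = √(3562.9272 + 1056.25) = √4619.1772 = 67.964529
L = 2.5 × 67.964529 = 169.911322
V = π·2.75² × L = 23.758294 × 169.911322 = 4036.803223

L=169.911 V=4036.803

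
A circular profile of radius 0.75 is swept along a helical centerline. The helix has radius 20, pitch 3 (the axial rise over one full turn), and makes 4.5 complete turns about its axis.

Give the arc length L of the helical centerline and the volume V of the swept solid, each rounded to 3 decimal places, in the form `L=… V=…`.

L=565.648 V=999.582

2πR = 2π·20 = 125.663706
per-turn = √(125.663706² + 3²) = √(15791.3670 + 9) = √15800.3670 = 125.699511
L = 4.5 × 125.699511 = 565.647799
V = π·0.75² × L = 1.767146 × 565.647799 = 999.582171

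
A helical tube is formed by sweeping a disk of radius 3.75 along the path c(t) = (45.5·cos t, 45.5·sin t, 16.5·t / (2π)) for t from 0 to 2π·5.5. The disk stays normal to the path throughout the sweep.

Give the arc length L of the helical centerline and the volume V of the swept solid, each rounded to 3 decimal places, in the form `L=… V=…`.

2πR = 2π·45.5 = 285.884931
per-turn = √(285.884931² + 16.5²) = √(81730.1940 + 272.25) = √82002.4440 = 286.360689
L = 5.5 × 286.360689 = 1574.983788
V = π·3.75² × L = 44.178647 × 1574.983788 = 69580.652313

L=1574.984 V=69580.652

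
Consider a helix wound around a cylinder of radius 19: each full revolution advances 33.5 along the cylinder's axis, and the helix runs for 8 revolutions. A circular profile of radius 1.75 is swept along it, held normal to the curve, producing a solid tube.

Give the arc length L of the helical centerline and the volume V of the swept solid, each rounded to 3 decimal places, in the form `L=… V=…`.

L=991.934 V=9543.525

2πR = 2π·19 = 119.380521
per-turn = √(119.380521² + 33.5²) = √(14251.7088 + 1122.25) = √15373.9588 = 123.991769
L = 8 × 123.991769 = 991.934151
V = π·1.75² × L = 9.621128 × 991.934151 = 9543.524942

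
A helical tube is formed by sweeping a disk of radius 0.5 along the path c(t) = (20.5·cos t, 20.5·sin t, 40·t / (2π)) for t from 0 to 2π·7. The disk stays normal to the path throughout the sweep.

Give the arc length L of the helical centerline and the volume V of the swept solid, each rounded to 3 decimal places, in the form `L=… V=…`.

2πR = 2π·20.5 = 128.805299
per-turn = √(128.805299² + 40²) = √(16590.8050 + 1600) = √18190.8050 = 134.873292
L = 7 × 134.873292 = 944.113047
V = π·0.5² × L = 0.785398 × 944.113047 = 741.504653

L=944.113 V=741.505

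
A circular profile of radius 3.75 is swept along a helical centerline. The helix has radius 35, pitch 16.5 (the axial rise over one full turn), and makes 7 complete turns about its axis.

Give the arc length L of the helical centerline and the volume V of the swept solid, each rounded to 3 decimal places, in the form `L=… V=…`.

2πR = 2π·35 = 219.911486
per-turn = √(219.911486² + 16.5²) = √(48361.0616 + 272.25) = √48633.3116 = 220.529616
L = 7 × 220.529616 = 1543.707313
V = π·3.75² × L = 44.178647 × 1543.707313 = 68198.899954

L=1543.707 V=68198.900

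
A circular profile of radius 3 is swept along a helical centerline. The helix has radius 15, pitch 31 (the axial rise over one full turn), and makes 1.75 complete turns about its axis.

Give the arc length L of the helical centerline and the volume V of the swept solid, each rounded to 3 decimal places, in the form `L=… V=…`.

L=173.626 V=4909.173

2πR = 2π·15 = 94.247780
per-turn = √(94.247780² + 31²) = √(8882.6440 + 961) = √9843.6440 = 99.215140
L = 1.75 × 99.215140 = 173.626495
V = π·3² × L = 28.274334 × 173.626495 = 4909.173479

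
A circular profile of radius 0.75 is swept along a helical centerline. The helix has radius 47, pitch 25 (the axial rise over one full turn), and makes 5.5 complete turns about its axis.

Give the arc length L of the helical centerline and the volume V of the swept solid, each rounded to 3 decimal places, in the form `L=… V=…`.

L=1630.013 V=2880.471

2πR = 2π·47 = 295.309709
per-turn = √(295.309709² + 25²) = √(87207.8245 + 625) = √87832.8245 = 296.366031
L = 5.5 × 296.366031 = 1630.013172
V = π·0.75² × L = 1.767146 × 1630.013172 = 2880.471041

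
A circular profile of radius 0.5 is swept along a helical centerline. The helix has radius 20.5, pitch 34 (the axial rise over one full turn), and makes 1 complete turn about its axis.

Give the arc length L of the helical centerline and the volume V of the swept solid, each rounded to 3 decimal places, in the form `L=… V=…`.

L=133.217 V=104.628

2πR = 2π·20.5 = 128.805299
per-turn = √(128.805299² + 34²) = √(16590.8050 + 1156) = √17746.8050 = 133.217135
L = 1 × 133.217135 = 133.217135
V = π·0.5² × L = 0.785398 × 133.217135 = 104.628493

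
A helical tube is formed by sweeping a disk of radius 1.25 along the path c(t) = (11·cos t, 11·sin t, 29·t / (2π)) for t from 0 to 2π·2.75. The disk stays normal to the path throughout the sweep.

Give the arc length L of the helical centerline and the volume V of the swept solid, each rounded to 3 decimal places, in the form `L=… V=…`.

L=206.120 V=1011.787

2πR = 2π·11 = 69.115038
per-turn = √(69.115038² + 29²) = √(4776.8885 + 841) = √5617.8885 = 74.952575
L = 2.75 × 74.952575 = 206.119582
V = π·1.25² × L = 4.908739 × 206.119582 = 1011.787131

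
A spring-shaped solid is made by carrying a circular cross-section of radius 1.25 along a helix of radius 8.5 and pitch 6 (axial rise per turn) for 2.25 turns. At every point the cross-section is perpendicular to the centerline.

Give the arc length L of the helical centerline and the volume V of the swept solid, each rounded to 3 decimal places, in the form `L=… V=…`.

L=120.922 V=593.574

2πR = 2π·8.5 = 53.407075
per-turn = √(53.407075² + 6²) = √(2852.3157 + 36) = √2888.3157 = 53.743052
L = 2.25 × 53.743052 = 120.921868
V = π·1.25² × L = 4.908739 × 120.921868 = 593.573830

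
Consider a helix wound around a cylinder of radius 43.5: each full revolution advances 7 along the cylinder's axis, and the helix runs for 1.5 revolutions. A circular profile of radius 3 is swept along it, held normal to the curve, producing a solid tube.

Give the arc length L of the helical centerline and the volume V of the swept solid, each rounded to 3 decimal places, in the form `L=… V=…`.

L=410.112 V=11595.651

2πR = 2π·43.5 = 273.318561
per-turn = √(273.318561² + 7²) = √(74703.0357 + 49) = √74752.0357 = 273.408185
L = 1.5 × 273.408185 = 410.112278
V = π·3² × L = 28.274334 × 410.112278 = 11595.651470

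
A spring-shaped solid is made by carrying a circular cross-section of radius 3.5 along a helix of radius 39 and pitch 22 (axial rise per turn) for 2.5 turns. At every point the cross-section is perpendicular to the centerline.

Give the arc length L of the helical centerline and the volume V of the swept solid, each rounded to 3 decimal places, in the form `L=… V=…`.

2πR = 2π·39 = 245.044227
per-turn = √(245.044227² + 22²) = √(60046.6732 + 484) = √60530.6732 = 246.029822
L = 2.5 × 246.029822 = 615.074554
V = π·3.5² × L = 38.484510 × 615.074554 = 23670.842840

L=615.075 V=23670.843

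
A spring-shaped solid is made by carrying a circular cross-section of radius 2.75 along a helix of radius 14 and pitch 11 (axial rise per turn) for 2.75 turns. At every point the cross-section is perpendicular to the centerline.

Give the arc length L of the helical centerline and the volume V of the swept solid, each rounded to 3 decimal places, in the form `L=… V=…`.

2πR = 2π·14 = 87.964594
per-turn = √(87.964594² + 11²) = √(7737.7699 + 121) = √7858.7699 = 88.649703
L = 2.75 × 88.649703 = 243.786683
V = π·2.75² × L = 23.758294 × 243.786683 = 5791.955805

L=243.787 V=5791.956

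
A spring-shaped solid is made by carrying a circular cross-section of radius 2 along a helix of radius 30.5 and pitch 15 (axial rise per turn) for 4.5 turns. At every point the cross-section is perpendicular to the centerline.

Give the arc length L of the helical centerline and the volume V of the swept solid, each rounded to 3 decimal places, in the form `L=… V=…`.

2πR = 2π·30.5 = 191.637152
per-turn = √(191.637152² + 15²) = √(36724.7980 + 225) = √36949.7980 = 192.223302
L = 4.5 × 192.223302 = 865.004861
V = π·2² × L = 12.566371 × 865.004861 = 10869.971663

L=865.005 V=10869.972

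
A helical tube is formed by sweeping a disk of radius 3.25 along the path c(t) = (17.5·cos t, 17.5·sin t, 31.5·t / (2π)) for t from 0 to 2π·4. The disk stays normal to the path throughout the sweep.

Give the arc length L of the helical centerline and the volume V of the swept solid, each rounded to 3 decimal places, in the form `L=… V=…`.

L=457.515 V=15181.763

2πR = 2π·17.5 = 109.955743
per-turn = √(109.955743² + 31.5²) = √(12090.2654 + 992.25) = √13082.5154 = 114.378824
L = 4 × 114.378824 = 457.515296
V = π·3.25² × L = 33.183072 × 457.515296 = 15181.763200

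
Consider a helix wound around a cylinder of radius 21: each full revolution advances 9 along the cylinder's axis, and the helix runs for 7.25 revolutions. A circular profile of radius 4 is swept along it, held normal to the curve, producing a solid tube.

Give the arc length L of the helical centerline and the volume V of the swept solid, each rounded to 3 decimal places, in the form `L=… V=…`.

2πR = 2π·21 = 131.946891
per-turn = √(131.946891² + 9²) = √(17409.9822 + 81) = √17490.9822 = 132.253477
L = 7.25 × 132.253477 = 958.837708
V = π·4² × L = 50.265482 × 958.837708 = 48196.439983

L=958.838 V=48196.440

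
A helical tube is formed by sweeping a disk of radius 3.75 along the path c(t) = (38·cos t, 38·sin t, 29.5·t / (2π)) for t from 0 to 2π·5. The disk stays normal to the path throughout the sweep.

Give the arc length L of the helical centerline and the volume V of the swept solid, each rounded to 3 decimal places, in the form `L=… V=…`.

2πR = 2π·38 = 238.761042
per-turn = √(238.761042² + 29.5²) = √(57006.8350 + 870.25) = √57877.0850 = 240.576568
L = 5 × 240.576568 = 1202.882839
V = π·3.75² × L = 44.178647 × 1202.882839 = 53141.735976

L=1202.883 V=53141.736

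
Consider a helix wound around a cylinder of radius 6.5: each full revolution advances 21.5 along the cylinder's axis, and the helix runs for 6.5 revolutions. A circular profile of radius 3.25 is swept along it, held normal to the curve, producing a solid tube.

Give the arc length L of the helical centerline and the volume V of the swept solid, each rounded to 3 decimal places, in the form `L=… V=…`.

L=300.003 V=9955.005

2πR = 2π·6.5 = 40.840704
per-turn = √(40.840704² + 21.5²) = √(1667.9631 + 462.25) = √2130.2131 = 46.154232
L = 6.5 × 46.154232 = 300.002509
V = π·3.25² × L = 33.183072 × 300.002509 = 9955.004973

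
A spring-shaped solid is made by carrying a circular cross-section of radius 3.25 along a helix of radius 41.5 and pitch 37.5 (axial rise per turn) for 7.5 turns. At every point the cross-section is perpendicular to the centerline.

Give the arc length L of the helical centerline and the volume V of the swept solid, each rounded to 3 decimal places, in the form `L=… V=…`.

L=1975.762 V=65561.849

2πR = 2π·41.5 = 260.752190
per-turn = √(260.752190² + 37.5²) = √(67991.7047 + 1406.25) = √69397.9547 = 263.434916
L = 7.5 × 263.434916 = 1975.761866
V = π·3.25² × L = 33.183072 × 1975.761866 = 65561.849067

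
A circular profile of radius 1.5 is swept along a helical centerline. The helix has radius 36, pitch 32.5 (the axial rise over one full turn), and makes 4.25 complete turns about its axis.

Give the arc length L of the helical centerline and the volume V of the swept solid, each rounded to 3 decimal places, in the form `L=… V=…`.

2πR = 2π·36 = 226.194671
per-turn = √(226.194671² + 32.5²) = √(51164.0292 + 1056.25) = √52220.2792 = 228.517569
L = 4.25 × 228.517569 = 971.199667
V = π·1.5² × L = 7.068583 × 971.199667 = 6865.005913

L=971.200 V=6865.006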